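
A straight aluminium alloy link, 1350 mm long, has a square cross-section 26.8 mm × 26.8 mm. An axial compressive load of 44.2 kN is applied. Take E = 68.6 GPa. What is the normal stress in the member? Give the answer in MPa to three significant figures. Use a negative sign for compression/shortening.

-61.5 MPa

A = 718.2 mm².
σ = N/A = -44200/718.2 = -61.54 MPa.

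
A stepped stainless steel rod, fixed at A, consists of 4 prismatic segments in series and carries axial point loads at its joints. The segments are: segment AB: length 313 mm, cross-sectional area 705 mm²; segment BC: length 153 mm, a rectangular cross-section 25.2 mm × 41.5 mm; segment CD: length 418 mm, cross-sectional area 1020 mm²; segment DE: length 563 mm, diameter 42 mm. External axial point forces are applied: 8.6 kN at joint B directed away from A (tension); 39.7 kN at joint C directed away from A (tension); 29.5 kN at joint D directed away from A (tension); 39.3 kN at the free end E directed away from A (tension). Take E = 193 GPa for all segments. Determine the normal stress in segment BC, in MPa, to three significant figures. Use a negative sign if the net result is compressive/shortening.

104 MPa

Internal axial forces (sectioning from the free end, tension +): N_DE = 39.3 kN, N_CD = 68.8 kN, N_BC = 108.5 kN, N_AB = 117.1 kN.
A_BC = 1046 mm².
σ_BC = N_BC/A_BC = 108500/1046 = 103.7 MPa.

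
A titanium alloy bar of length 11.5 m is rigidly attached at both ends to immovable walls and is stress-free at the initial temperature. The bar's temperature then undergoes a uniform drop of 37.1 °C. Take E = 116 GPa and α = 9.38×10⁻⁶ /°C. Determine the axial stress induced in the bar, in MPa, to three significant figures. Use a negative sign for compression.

Free thermal expansion αLΔT = 9.38e-6 · 11500 · -37.1 = -4.002 mm.
The walls impose strain ε = −(-4.002)/11500 = 3.4800e-04; σ = Eε = 116000 · 3.4800e-04 = 40.37 MPa.

40.4 MPa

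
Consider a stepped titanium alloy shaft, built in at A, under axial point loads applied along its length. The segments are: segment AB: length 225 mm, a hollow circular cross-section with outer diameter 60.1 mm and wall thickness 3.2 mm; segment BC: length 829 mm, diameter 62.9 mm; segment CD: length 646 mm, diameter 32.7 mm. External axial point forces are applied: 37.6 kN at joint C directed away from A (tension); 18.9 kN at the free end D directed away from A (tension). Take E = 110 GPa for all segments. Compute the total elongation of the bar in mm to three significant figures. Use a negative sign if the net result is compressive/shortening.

Internal axial forces (sectioning from the free end, tension +): N_CD = 18.9 kN, N_BC = 56.5 kN, N_AB = 56.5 kN.
A_AB = 572 mm².
A_BC = 3107 mm².
A_CD = 839.8 mm².
δ_AB = 56500·225/(572·110000) = 0.202 mm
δ_BC = 56500·829/(3107·110000) = 0.137 mm
δ_CD = 18900·646/(839.8·110000) = 0.1322 mm
δ = Σδ_i = 0.4712 mm.

0.471 mm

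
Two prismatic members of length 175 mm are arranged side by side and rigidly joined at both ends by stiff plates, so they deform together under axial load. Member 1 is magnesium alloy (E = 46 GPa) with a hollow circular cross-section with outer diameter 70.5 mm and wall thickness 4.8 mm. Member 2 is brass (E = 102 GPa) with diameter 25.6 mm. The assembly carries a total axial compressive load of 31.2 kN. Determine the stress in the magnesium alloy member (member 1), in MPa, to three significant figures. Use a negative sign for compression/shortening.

-14.6 MPa

A_1 = 990.7 mm².
A_2 = 514.7 mm².
Equal strain + equilibrium ⇒ each member carries load in proportion to AE: A₁E₁ = 45570000 N, A₂E₂ = 52500000 N, ΣAE = 98070000 N.
σ₁ = P·E₁/ΣAE = -31200·46000/98070000 = -14.63 MPa.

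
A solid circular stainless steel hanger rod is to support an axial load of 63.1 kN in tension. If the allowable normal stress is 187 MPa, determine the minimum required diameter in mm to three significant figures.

20.7 mm

Required area A ≥ P/σ_allow = 63100/187 = 337.4 mm².
For a solid circular section, d ≥ √(4A/π) = 20.73 mm.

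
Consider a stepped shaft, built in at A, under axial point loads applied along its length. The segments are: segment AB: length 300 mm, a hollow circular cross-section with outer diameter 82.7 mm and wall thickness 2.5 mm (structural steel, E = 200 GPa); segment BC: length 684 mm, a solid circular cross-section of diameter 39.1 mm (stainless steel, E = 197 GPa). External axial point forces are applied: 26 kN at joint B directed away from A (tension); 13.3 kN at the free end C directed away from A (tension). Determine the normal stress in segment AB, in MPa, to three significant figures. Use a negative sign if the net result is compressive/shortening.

Internal axial forces (sectioning from the free end, tension +): N_BC = 13.3 kN, N_AB = 39.3 kN.
A_AB = 629.9 mm².
σ_AB = N_AB/A_AB = 39300/629.9 = 62.39 MPa.

62.4 MPa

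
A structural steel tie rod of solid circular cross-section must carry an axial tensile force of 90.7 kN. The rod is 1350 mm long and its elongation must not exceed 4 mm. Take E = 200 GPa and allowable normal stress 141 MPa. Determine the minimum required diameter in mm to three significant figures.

Required area A ≥ P/σ_allow = 90700/141 = 643.3 mm².
For a solid circular section, d ≥ √(4A/π) = 28.62 mm.
Elongation limit: A ≥ PL/(Eδ_allow) = 90700·1350/(200000·4) = 153.1 mm² ⇒ d ≥ 13.96 mm.
The stress limit governs.

28.6 mm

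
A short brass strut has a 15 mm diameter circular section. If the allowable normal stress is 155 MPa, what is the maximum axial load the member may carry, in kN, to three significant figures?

A = 176.7 mm².
P_max = σ_allow · A = 155 · 176.7 = 27390 N = 27.39 kN.

27.4 kN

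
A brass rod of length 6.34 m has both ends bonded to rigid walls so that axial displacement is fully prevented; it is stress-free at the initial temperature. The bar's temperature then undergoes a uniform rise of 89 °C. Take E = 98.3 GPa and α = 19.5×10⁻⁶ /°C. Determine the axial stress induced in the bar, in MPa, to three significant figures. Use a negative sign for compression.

-171 MPa

Free thermal expansion αLΔT = 19.5e-6 · 6340 · 89 = 11 mm.
The walls impose strain ε = −(11)/6340 = -1.7355e-03; σ = Eε = 98300 · -1.7355e-03 = -170.6 MPa.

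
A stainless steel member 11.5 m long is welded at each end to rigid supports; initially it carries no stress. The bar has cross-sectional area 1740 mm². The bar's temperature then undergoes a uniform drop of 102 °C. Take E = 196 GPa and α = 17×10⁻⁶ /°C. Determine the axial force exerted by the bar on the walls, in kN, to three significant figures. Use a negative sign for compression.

591 kN

Free thermal expansion αLΔT = 17e-6 · 11500 · -102 = -19.94 mm.
The walls impose strain ε = −(-19.94)/11500 = 1.7340e-03; σ = Eε = 196000 · 1.7340e-03 = 339.9 MPa.
Wall reaction R = σ·A = 339.9·1740 = 591400 N = 591.4 kN.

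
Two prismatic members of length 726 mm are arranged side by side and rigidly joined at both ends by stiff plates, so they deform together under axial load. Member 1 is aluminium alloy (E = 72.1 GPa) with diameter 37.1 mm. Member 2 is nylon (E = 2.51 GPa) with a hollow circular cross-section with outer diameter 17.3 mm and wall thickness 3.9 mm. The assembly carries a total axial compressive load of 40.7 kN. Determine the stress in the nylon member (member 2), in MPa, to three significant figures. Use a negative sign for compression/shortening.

-1.30 MPa

A_1 = 1081 mm².
A_2 = 164.2 mm².
Equal strain + equilibrium ⇒ each member carries load in proportion to AE: A₁E₁ = 77940000 N, A₂E₂ = 412100 N, ΣAE = 78350000 N.
σ₂ = P·E₂/ΣAE = -40700·2510/78350000 = -1.304 MPa.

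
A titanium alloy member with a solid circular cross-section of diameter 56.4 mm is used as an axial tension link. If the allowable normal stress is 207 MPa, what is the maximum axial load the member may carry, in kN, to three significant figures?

517 kN

A = 2498 mm².
P_max = σ_allow · A = 207 · 2498 = 517200 N = 517.2 kN.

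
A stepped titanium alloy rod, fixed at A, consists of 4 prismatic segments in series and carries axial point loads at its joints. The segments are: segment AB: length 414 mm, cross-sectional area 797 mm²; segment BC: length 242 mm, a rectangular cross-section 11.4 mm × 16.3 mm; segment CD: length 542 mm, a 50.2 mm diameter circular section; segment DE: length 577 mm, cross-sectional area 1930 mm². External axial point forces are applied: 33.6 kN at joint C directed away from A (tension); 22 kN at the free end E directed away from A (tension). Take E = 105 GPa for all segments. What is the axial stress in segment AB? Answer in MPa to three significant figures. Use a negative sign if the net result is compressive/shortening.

69.8 MPa

Internal axial forces (sectioning from the free end, tension +): N_DE = 22 kN, N_CD = 22 kN, N_BC = 55.6 kN, N_AB = 55.6 kN.
σ_AB = N_AB/A_AB = 55600/797 = 69.76 MPa.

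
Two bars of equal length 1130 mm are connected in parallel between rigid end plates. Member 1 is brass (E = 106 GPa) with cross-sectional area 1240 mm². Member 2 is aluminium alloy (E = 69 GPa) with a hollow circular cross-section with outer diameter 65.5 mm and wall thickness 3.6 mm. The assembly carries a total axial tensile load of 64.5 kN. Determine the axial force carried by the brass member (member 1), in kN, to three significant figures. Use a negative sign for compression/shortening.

A_2 = 700.1 mm².
Equal strain + equilibrium ⇒ each member carries load in proportion to AE: A₁E₁ = 131400000 N, A₂E₂ = 48310000 N, ΣAE = 179700000 N.
F₁ = P·A₁E₁/ΣAE = 64500·131400000/179700000 = 47170 N.

47.2 kN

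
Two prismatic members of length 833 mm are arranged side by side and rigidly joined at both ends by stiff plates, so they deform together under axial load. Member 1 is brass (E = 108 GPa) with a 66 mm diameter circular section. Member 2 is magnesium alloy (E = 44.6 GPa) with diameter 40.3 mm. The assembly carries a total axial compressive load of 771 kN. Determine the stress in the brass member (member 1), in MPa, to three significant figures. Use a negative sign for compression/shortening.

-195 MPa

A_1 = 3421 mm².
A_2 = 1276 mm².
Equal strain + equilibrium ⇒ each member carries load in proportion to AE: A₁E₁ = 369500000 N, A₂E₂ = 56890000 N, ΣAE = 426400000 N.
σ₁ = P·E₁/ΣAE = -771000·108000/426400000 = -195.3 MPa.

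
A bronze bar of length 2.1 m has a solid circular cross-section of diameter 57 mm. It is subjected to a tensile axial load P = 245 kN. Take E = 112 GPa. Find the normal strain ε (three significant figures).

A = 2552 mm².
σ = N/A = 96.01 MPa; ε = σ/E = 96.01/112000 = 8.573e-04.

8.57e-04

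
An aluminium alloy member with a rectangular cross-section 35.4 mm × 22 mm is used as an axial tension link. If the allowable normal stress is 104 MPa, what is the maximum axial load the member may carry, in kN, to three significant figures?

81.0 kN

A = 778.8 mm².
P_max = σ_allow · A = 104 · 778.8 = 81000 N = 81 kN.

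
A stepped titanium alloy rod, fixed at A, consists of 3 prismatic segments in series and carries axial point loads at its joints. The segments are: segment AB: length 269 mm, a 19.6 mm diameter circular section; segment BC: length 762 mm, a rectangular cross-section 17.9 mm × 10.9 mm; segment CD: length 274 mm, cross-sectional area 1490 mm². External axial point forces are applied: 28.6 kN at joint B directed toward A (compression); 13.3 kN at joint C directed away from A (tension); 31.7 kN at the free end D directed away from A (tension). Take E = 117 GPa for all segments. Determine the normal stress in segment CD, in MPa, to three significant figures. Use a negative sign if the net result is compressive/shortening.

Internal axial forces (sectioning from the free end, tension +): N_CD = 31.7 kN, N_BC = 45 kN, N_AB = 16.4 kN.
σ_CD = N_CD/A_CD = 31700/1490 = 21.28 MPa.

21.3 MPa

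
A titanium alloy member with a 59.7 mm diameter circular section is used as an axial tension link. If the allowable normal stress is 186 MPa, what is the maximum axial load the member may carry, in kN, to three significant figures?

A = 2799 mm².
P_max = σ_allow · A = 186 · 2799 = 520700 N = 520.7 kN.

521 kN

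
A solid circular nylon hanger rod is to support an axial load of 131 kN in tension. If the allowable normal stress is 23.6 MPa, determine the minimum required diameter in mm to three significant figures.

84.1 mm

Required area A ≥ P/σ_allow = 131000/23.6 = 5551 mm².
For a solid circular section, d ≥ √(4A/π) = 84.07 mm.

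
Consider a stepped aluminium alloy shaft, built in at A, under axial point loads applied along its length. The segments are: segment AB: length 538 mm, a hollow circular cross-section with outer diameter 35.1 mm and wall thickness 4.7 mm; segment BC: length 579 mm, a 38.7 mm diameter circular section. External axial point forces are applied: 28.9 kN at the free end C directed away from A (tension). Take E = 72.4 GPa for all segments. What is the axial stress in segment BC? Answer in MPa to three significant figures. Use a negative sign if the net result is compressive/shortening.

24.6 MPa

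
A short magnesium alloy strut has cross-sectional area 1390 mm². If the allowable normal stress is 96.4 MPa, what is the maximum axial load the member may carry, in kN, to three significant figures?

134 kN

P_max = σ_allow · A = 96.4 · 1390 = 134000 N = 134 kN.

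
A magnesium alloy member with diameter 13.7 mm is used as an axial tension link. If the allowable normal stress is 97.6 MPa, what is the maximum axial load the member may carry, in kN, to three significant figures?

14.4 kN

A = 147.4 mm².
P_max = σ_allow · A = 97.6 · 147.4 = 14390 N = 14.39 kN.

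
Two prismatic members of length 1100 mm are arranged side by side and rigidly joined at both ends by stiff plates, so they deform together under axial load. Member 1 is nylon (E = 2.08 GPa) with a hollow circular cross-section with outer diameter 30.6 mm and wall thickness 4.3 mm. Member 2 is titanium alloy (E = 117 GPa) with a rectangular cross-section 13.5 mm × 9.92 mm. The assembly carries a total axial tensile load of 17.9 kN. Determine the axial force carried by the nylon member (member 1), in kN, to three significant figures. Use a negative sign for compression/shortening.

0.806 kN

A_1 = 355.3 mm².
A_2 = 133.9 mm².
Equal strain + equilibrium ⇒ each member carries load in proportion to AE: A₁E₁ = 739000 N, A₂E₂ = 15670000 N, ΣAE = 16410000 N.
F₁ = P·A₁E₁/ΣAE = 17900·739000/16410000 = 806.2 N.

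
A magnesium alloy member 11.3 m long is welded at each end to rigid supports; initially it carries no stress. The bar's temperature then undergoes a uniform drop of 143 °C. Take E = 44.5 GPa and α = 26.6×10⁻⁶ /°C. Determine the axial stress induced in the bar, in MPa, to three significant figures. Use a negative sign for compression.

169 MPa

Free thermal expansion αLΔT = 26.6e-6 · 11300 · -143 = -42.98 mm.
The walls impose strain ε = −(-42.98)/11300 = 3.8038e-03; σ = Eε = 44500 · 3.8038e-03 = 169.3 MPa.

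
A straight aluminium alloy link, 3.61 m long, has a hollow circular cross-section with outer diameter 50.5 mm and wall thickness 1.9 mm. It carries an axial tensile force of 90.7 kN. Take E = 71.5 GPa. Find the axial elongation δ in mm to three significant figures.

15.8 mm

A = 290.1 mm².
δ_mech = NL/(AE) = 90700·3610/(290.1·71500) = 15.79 mm.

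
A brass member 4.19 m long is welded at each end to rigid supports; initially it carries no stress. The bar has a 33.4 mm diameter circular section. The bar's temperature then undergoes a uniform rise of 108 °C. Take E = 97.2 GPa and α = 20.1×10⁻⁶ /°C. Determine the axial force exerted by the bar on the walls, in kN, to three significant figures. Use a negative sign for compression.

Free thermal expansion αLΔT = 20.1e-6 · 4190 · 108 = 9.096 mm.
The walls impose strain ε = −(9.096)/4190 = -2.1708e-03; σ = Eε = 97200 · -2.1708e-03 = -211 MPa.
Wall reaction R = σ·A = -211·876.2 = -184900 N = -184.9 kN.

-185 kN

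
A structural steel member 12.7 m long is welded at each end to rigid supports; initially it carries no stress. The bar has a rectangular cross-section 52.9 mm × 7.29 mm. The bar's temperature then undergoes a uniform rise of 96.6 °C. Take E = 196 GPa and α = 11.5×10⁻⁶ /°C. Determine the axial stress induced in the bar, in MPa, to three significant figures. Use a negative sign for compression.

Free thermal expansion αLΔT = 11.5e-6 · 12700 · 96.6 = 14.11 mm.
The walls impose strain ε = −(14.11)/12700 = -1.1109e-03; σ = Eε = 196000 · -1.1109e-03 = -217.7 MPa.

-218 MPa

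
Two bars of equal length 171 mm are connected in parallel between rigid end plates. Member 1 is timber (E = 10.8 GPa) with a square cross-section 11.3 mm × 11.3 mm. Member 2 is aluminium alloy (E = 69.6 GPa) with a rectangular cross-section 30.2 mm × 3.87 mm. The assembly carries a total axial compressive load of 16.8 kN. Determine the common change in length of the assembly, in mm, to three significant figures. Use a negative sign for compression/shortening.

-0.302 mm

A_1 = 127.7 mm².
A_2 = 116.9 mm².
Equal strain + equilibrium ⇒ each member carries load in proportion to AE: A₁E₁ = 1379000 N, A₂E₂ = 8134000 N, ΣAE = 9513000 N.
δ = PL/ΣAE = -16800·171/9513000 = -0.302 mm.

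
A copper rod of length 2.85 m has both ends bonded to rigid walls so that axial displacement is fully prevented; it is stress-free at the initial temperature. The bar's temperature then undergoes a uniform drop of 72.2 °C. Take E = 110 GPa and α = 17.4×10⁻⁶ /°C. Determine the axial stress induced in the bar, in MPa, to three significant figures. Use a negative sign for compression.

138 MPa

Free thermal expansion αLΔT = 17.4e-6 · 2850 · -72.2 = -3.58 mm.
The walls impose strain ε = −(-3.58)/2850 = 1.2563e-03; σ = Eε = 110000 · 1.2563e-03 = 138.2 MPa.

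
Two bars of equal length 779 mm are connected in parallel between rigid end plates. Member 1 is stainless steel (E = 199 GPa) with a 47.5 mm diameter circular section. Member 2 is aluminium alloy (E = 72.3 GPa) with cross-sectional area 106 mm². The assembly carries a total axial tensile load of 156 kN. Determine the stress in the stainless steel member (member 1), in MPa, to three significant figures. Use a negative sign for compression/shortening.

86.2 MPa

A_1 = 1772 mm².
Equal strain + equilibrium ⇒ each member carries load in proportion to AE: A₁E₁ = 352600000 N, A₂E₂ = 7664000 N, ΣAE = 360300000 N.
σ₁ = P·E₁/ΣAE = 156000·199000/360300000 = 86.16 MPa.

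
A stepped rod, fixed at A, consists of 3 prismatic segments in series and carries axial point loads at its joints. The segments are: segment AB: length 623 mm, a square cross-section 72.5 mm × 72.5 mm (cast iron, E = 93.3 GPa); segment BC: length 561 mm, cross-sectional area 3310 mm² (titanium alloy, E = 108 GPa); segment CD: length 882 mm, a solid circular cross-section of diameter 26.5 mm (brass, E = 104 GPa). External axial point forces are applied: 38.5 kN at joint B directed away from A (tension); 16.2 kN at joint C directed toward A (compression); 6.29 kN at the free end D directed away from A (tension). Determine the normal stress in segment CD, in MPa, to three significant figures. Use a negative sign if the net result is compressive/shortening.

11.4 MPa

Internal axial forces (sectioning from the free end, tension +): N_CD = 6.29 kN, N_BC = -9.91 kN, N_AB = 28.59 kN.
A_CD = 551.5 mm².
σ_CD = N_CD/A_CD = 6290/551.5 = 11.4 MPa.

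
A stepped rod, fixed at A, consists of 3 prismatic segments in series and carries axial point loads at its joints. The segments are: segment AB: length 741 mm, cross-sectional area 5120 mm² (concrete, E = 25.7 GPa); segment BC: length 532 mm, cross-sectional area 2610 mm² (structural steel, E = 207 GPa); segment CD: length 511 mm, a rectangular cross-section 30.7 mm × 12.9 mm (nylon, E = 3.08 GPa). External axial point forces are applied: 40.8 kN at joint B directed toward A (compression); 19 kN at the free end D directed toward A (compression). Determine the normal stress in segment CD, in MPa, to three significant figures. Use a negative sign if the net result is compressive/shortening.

-48.0 MPa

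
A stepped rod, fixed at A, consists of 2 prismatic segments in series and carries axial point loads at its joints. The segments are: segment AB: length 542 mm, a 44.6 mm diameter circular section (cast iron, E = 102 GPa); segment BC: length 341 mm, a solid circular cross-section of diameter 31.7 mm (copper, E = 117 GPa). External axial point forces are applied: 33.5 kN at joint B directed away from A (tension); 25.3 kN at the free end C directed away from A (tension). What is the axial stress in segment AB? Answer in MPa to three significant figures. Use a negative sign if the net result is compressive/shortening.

Internal axial forces (sectioning from the free end, tension +): N_BC = 25.3 kN, N_AB = 58.8 kN.
A_AB = 1562 mm².
σ_AB = N_AB/A_AB = 58800/1562 = 37.64 MPa.

37.6 MPa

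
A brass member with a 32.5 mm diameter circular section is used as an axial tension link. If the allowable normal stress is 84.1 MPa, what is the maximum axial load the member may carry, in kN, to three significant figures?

A = 829.6 mm².
P_max = σ_allow · A = 84.1 · 829.6 = 69770 N = 69.77 kN.

69.8 kN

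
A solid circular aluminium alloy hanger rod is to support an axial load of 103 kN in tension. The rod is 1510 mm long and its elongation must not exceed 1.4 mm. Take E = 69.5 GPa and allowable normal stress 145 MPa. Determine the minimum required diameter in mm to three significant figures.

Required area A ≥ P/σ_allow = 103000/145 = 710.3 mm².
For a solid circular section, d ≥ √(4A/π) = 30.07 mm.
Elongation limit: A ≥ PL/(Eδ_allow) = 103000·1510/(69500·1.4) = 1598 mm² ⇒ d ≥ 45.11 mm.
The elongation limit governs.

45.1 mm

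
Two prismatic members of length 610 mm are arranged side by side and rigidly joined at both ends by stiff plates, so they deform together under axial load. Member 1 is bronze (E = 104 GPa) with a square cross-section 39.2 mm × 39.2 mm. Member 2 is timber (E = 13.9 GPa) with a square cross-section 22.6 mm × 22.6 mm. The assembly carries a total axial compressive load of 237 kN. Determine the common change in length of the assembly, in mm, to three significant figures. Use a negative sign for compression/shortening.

-0.866 mm

A_1 = 1537 mm².
A_2 = 510.8 mm².
Equal strain + equilibrium ⇒ each member carries load in proportion to AE: A₁E₁ = 159800000 N, A₂E₂ = 7100000 N, ΣAE = 166900000 N.
δ = PL/ΣAE = -237000·610/166900000 = -0.8662 mm.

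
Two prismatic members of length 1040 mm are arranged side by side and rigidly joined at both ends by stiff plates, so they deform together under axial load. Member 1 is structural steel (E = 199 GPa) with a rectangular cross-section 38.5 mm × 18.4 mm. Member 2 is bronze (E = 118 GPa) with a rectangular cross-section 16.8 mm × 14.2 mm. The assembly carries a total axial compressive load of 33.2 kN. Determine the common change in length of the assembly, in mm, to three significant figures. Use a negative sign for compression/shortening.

A_1 = 708.4 mm².
A_2 = 238.6 mm².
Equal strain + equilibrium ⇒ each member carries load in proportion to AE: A₁E₁ = 141000000 N, A₂E₂ = 28150000 N, ΣAE = 169100000 N.
δ = PL/ΣAE = -33200·1040/169100000 = -0.2042 mm.

-0.204 mm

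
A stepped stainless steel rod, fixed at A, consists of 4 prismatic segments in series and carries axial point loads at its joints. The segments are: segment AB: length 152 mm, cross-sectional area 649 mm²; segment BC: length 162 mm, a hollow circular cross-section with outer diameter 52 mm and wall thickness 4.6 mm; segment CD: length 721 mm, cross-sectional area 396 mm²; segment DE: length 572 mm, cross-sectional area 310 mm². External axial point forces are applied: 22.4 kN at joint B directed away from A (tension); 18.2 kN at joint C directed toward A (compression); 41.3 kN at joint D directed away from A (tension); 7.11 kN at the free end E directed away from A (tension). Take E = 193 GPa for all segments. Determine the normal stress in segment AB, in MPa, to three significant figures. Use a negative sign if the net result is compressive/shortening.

Internal axial forces (sectioning from the free end, tension +): N_DE = 7.11 kN, N_CD = 48.41 kN, N_BC = 30.21 kN, N_AB = 52.61 kN.
σ_AB = N_AB/A_AB = 52610/649 = 81.06 MPa.

81.1 MPa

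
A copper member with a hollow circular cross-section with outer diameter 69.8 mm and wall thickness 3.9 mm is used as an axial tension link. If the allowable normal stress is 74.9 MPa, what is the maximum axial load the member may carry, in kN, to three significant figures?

60.5 kN

A = 807.4 mm².
P_max = σ_allow · A = 74.9 · 807.4 = 60480 N = 60.48 kN.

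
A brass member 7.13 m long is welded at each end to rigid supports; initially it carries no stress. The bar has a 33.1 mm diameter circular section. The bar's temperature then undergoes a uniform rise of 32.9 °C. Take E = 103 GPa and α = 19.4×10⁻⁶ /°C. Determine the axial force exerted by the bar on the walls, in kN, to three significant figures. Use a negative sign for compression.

-56.6 kN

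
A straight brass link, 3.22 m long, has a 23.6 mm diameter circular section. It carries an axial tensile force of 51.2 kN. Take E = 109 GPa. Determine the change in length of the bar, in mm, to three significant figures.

A = 437.4 mm².
δ_mech = NL/(AE) = 51200·3220/(437.4·109000) = 3.458 mm.

3.46 mm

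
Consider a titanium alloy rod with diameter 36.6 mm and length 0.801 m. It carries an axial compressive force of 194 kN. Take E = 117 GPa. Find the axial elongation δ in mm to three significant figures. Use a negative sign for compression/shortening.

-1.26 mm

A = 1052 mm².
δ_mech = NL/(AE) = -194000·801/(1052·117000) = -1.262 mm.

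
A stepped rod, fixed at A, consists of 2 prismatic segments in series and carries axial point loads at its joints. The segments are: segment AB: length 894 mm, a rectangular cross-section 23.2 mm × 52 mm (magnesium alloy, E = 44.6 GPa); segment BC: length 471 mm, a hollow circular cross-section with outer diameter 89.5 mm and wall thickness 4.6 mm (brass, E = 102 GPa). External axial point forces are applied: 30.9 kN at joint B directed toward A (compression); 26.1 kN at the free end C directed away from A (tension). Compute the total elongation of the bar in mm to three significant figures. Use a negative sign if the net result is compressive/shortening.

Internal axial forces (sectioning from the free end, tension +): N_BC = 26.1 kN, N_AB = -4.8 kN.
A_AB = 1206 mm².
A_BC = 1227 mm².
δ_AB = -4800·894/(1206·44600) = -0.07975 mm
δ_BC = 26100·471/(1227·102000) = 0.09823 mm
δ = Σδ_i = 0.01848 mm.

0.0185 mm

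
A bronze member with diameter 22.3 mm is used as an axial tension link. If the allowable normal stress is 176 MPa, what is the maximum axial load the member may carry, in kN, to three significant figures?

68.7 kN

A = 390.6 mm².
P_max = σ_allow · A = 176 · 390.6 = 68740 N = 68.74 kN.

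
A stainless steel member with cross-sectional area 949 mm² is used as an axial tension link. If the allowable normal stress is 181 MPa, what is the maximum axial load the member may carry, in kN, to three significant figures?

172 kN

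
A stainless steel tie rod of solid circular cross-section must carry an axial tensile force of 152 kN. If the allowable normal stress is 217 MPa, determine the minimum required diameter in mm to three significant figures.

29.9 mm

Required area A ≥ P/σ_allow = 152000/217 = 700.5 mm².
For a solid circular section, d ≥ √(4A/π) = 29.86 mm.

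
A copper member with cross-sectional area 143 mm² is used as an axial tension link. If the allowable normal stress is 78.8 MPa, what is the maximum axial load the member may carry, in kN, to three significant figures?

11.3 kN

P_max = σ_allow · A = 78.8 · 143 = 11270 N = 11.27 kN.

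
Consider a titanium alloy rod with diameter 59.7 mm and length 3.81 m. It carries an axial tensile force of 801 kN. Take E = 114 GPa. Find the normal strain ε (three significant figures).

0.00251

A = 2799 mm².
σ = N/A = 286.2 MPa; ε = σ/E = 286.2/114000 = 2.510e-03.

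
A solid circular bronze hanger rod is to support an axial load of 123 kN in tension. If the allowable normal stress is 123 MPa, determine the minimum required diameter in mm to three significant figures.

Required area A ≥ P/σ_allow = 123000/123 = 1000 mm².
For a solid circular section, d ≥ √(4A/π) = 35.68 mm.

35.7 mm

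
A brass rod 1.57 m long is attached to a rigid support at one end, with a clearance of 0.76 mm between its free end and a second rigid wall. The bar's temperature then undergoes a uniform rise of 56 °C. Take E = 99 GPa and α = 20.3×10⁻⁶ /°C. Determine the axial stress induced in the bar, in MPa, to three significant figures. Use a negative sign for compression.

-64.6 MPa

Free thermal expansion αLΔT = 20.3e-6 · 1570 · 56 = 1.785 mm.
The walls engage after the gap closes; constrained expansion = 1.785 − 0.76 = 1.025 mm.
The walls impose strain ε = −(1.025)/1570 = -6.5272e-04; σ = Eε = 99000 · -6.5272e-04 = -64.62 MPa.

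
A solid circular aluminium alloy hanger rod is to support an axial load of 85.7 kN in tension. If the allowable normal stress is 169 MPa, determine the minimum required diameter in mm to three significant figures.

25.4 mm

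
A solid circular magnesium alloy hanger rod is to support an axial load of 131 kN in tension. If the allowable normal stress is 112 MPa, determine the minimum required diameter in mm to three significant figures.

Required area A ≥ P/σ_allow = 131000/112 = 1170 mm².
For a solid circular section, d ≥ √(4A/π) = 38.59 mm.

38.6 mm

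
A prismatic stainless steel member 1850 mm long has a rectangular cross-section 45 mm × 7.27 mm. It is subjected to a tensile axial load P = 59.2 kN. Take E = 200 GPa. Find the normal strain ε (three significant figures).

9.05e-04

A = 327.1 mm².
σ = N/A = 181 MPa; ε = σ/E = 181/200000 = 9.048e-04.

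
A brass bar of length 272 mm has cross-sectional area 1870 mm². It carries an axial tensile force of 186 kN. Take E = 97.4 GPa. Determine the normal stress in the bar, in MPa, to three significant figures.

99.5 MPa

σ = N/A = 186000/1870 = 99.47 MPa.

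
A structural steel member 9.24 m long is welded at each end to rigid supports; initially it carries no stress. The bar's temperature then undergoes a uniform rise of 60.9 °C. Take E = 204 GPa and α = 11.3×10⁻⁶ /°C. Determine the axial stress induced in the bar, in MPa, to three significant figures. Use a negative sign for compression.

Free thermal expansion αLΔT = 11.3e-6 · 9240 · 60.9 = 6.359 mm.
The walls impose strain ε = −(6.359)/9240 = -6.8817e-04; σ = Eε = 204000 · -6.8817e-04 = -140.4 MPa.

-140 MPa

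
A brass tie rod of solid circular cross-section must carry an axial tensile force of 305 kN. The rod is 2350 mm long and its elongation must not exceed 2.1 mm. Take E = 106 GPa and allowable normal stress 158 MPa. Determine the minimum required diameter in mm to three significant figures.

Required area A ≥ P/σ_allow = 305000/158 = 1930 mm².
For a solid circular section, d ≥ √(4A/π) = 49.58 mm.
Elongation limit: A ≥ PL/(Eδ_allow) = 305000·2350/(106000·2.1) = 3220 mm² ⇒ d ≥ 64.03 mm.
The elongation limit governs.

64.0 mm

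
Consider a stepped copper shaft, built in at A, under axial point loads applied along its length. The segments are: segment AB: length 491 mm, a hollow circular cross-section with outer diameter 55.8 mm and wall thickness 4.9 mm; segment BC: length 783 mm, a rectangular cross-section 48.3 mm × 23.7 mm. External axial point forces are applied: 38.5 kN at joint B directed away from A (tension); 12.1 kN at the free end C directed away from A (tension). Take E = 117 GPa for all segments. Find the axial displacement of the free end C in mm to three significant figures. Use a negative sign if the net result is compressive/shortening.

0.342 mm

Internal axial forces (sectioning from the free end, tension +): N_BC = 12.1 kN, N_AB = 50.6 kN.
A_AB = 783.5 mm².
A_BC = 1145 mm².
δ_AB = 50600·491/(783.5·117000) = 0.271 mm
δ_BC = 12100·783/(1145·117000) = 0.07074 mm
δ = Σδ_i = 0.3417 mm.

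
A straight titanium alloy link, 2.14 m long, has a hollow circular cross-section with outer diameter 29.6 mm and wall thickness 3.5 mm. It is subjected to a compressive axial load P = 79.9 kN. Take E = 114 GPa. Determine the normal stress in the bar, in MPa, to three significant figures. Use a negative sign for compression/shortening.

-278 MPa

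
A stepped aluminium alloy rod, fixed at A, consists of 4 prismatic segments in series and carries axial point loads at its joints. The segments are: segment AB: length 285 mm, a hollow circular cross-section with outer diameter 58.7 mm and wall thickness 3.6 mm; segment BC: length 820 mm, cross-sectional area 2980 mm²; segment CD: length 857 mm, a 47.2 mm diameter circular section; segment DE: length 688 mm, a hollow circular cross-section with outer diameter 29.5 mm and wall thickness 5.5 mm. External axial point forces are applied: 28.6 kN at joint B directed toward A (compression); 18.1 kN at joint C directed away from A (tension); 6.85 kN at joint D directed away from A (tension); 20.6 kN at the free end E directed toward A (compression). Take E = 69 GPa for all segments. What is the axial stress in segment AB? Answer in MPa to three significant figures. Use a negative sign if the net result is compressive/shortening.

Internal axial forces (sectioning from the free end, tension +): N_DE = -20.6 kN, N_CD = -13.75 kN, N_BC = 4.35 kN, N_AB = -24.25 kN.
A_AB = 623.2 mm².
σ_AB = N_AB/A_AB = -24250/623.2 = -38.91 MPa.

-38.9 MPa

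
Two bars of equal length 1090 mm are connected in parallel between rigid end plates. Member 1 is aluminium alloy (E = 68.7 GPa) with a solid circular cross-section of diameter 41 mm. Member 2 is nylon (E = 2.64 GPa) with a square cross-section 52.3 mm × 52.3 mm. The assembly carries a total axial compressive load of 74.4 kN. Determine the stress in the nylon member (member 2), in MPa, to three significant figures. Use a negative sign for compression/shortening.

A_1 = 1320 mm².
A_2 = 2735 mm².
Equal strain + equilibrium ⇒ each member carries load in proportion to AE: A₁E₁ = 90700000 N, A₂E₂ = 7221000 N, ΣAE = 97920000 N.
σ₂ = P·E₂/ΣAE = -74400·2640/97920000 = -2.006 MPa.

-2.01 MPa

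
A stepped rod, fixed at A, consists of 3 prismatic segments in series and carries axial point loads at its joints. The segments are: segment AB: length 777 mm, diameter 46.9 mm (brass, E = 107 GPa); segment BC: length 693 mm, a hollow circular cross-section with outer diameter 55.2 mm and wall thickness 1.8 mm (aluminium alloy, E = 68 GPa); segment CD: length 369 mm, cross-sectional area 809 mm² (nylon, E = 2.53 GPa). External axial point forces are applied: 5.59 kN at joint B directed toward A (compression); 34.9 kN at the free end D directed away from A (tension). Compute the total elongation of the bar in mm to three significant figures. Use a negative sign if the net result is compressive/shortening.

7.59 mm

Internal axial forces (sectioning from the free end, tension +): N_CD = 34.9 kN, N_BC = 34.9 kN, N_AB = 29.31 kN.
A_AB = 1728 mm².
A_BC = 302 mm².
δ_AB = 29310·777/(1728·107000) = 0.1232 mm
δ_BC = 34900·693/(302·68000) = 1.178 mm
δ_CD = 34900·369/(809·2530) = 6.292 mm
δ = Σδ_i = 7.593 mm.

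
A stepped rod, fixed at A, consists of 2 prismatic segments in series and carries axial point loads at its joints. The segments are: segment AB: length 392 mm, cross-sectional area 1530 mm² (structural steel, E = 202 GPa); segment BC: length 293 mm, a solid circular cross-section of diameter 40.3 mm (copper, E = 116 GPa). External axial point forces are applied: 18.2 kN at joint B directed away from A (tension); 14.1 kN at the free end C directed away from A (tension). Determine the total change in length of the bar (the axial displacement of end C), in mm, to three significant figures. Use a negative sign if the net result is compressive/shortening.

0.0689 mm

Internal axial forces (sectioning from the free end, tension +): N_BC = 14.1 kN, N_AB = 32.3 kN.
A_BC = 1276 mm².
δ_AB = 32300·392/(1530·202000) = 0.04097 mm
δ_BC = 14100·293/(1276·116000) = 0.02792 mm
δ = Σδ_i = 0.06889 mm.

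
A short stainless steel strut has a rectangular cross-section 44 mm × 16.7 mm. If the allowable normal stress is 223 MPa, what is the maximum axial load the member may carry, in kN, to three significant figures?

164 kN

A = 734.8 mm².
P_max = σ_allow · A = 223 · 734.8 = 163900 N = 163.9 kN.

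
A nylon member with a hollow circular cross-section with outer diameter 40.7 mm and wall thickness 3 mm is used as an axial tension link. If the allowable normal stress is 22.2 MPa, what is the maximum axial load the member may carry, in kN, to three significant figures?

7.89 kN

A = 355.3 mm².
P_max = σ_allow · A = 22.2 · 355.3 = 7888 N = 7.888 kN.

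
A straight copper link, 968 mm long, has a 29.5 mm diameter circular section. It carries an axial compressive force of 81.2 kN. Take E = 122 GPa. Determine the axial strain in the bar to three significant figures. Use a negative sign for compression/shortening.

A = 683.5 mm².
σ = N/A = -118.8 MPa; ε = σ/E = -118.8/122000 = -9.738e-04.

-9.74e-04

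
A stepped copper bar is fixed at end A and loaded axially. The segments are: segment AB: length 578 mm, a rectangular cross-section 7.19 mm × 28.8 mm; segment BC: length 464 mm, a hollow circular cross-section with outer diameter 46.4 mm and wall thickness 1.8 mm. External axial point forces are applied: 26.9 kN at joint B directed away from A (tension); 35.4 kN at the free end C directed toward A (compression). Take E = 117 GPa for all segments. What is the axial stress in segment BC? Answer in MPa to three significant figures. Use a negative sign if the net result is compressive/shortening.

Internal axial forces (sectioning from the free end, tension +): N_BC = -35.4 kN, N_AB = -8.5 kN.
A_BC = 252.2 mm².
σ_BC = N_BC/A_BC = -35400/252.2 = -140.4 MPa.

-140 MPa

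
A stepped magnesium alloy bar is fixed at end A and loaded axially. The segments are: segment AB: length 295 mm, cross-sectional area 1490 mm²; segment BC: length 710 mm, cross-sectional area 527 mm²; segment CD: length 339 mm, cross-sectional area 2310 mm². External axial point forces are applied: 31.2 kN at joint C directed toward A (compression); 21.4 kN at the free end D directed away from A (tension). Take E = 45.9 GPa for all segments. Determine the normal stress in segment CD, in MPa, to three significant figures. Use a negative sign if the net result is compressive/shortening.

Internal axial forces (sectioning from the free end, tension +): N_CD = 21.4 kN, N_BC = -9.8 kN, N_AB = -9.8 kN.
σ_CD = N_CD/A_CD = 21400/2310 = 9.264 MPa.

9.26 MPa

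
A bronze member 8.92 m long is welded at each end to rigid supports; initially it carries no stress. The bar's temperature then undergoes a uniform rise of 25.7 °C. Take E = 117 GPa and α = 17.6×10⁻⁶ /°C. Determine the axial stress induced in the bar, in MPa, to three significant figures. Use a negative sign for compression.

Free thermal expansion αLΔT = 17.6e-6 · 8920 · 25.7 = 4.035 mm.
The walls impose strain ε = −(4.035)/8920 = -4.5232e-04; σ = Eε = 117000 · -4.5232e-04 = -52.92 MPa.

-52.9 MPa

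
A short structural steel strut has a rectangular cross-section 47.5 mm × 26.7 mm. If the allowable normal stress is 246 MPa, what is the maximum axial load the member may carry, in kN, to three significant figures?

312 kN

A = 1268 mm².
P_max = σ_allow · A = 246 · 1268 = 312000 N = 312 kN.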